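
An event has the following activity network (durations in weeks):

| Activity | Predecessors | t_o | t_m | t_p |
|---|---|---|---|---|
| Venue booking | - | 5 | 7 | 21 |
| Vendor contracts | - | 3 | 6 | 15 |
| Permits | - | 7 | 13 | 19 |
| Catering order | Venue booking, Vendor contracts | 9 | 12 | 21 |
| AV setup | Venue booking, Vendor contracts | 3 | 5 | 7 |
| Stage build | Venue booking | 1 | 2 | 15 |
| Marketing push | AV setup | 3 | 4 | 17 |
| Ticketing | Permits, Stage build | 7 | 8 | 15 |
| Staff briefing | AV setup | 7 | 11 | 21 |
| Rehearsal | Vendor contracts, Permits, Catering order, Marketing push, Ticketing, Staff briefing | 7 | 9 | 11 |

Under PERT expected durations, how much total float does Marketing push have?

te_Venue booking = (5 + 4·7 + 21)/6 = 54/6 = 9
te_Vendor contracts = (3 + 4·6 + 15)/6 = 42/6 = 7
te_Permits = (7 + 4·13 + 19)/6 = 78/6 = 13
te_Catering order = (9 + 4·12 + 21)/6 = 78/6 = 13
te_AV setup = (3 + 4·5 + 7)/6 = 30/6 = 5
te_Stage build = (1 + 4·2 + 15)/6 = 24/6 = 4
te_Marketing push = (3 + 4·4 + 17)/6 = 36/6 = 6
te_Ticketing = (7 + 4·8 + 15)/6 = 54/6 = 9
te_Staff briefing = (7 + 4·11 + 21)/6 = 72/6 = 12
te_Rehearsal = (7 + 4·9 + 11)/6 = 54/6 = 9

Forward pass:
ES_Venue booking = 0; EF_Venue booking = 9
ES_Vendor contracts = 0; EF_Vendor contracts = 7
ES_Permits = 0; EF_Permits = 13
ES_Catering order = max(EF_Venue booking=9, EF_Vendor contracts=7) = 9; EF_Catering order = 9+13 = 22
ES_AV setup = max(EF_Venue booking=9, EF_Vendor contracts=7) = 9; EF_AV setup = 9+5 = 14
ES_Stage build = 9; EF_Stage build = 9+4 = 13
ES_Marketing push = 14; EF_Marketing push = 14+6 = 20
ES_Ticketing = max(EF_Permits=13, EF_Stage build=13) = 13; EF_Ticketing = 13+9 = 22
ES_Staff briefing = 14; EF_Staff briefing = 14+12 = 26
ES_Rehearsal = max(EF_Vendor contracts=7, EF_Permits=13, EF_Catering order=22, EF_Marketing push=20, EF_Ticketing=22, EF_Staff briefing=26) = 26; EF_Rehearsal = 26+9 = 35
Expected project duration μ = 35 weeks. Critical path: Venue booking → AV setup → Staff briefing → Rehearsal.

Backward pass:
LF_Rehearsal = 35; LS_Rehearsal = 35−9 = 26
LF_Staff briefing = LS_Rehearsal = 26; LS_Staff briefing = 26−12 = 14
LF_Ticketing = LS_Rehearsal = 26; LS_Ticketing = 26−9 = 17
LF_Marketing push = LS_Rehearsal = 26; LS_Marketing push = 26−6 = 20
LF_Stage build = LS_Ticketing = 17; LS_Stage build = 17−4 = 13
LF_AV setup = min(LS_Marketing push=20, LS_Staff briefing=14) = 14; LS_AV setup = 14−5 = 9
LF_Catering order = LS_Rehearsal = 26; LS_Catering order = 26−13 = 13
LF_Permits = min(LS_Ticketing=17, LS_Rehearsal=26) = 17; LS_Permits = 17−13 = 4
LF_Vendor contracts = min(LS_Catering order=13, LS_AV setup=9, LS_Rehearsal=26) = 9; LS_Vendor contracts = 9−7 = 2
LF_Venue booking = min(LS_Catering order=13, LS_AV setup=9, LS_Stage build=13) = 9; LS_Venue booking = 9−9 = 0
Slack_Marketing push = LS_Marketing push − ES_Marketing push = 20 − 14 = 6

6 weeks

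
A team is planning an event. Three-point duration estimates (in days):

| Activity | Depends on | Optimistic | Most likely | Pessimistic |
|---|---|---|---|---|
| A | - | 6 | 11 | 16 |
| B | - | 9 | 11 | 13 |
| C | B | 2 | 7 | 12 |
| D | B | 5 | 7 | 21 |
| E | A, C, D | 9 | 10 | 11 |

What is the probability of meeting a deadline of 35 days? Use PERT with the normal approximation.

0.965

te_A = (6 + 4·11 + 16)/6 = 66/6 = 11; σ²_A = ((16−6)/6)² = 2.778
te_B = (9 + 4·11 + 13)/6 = 66/6 = 11; σ²_B = ((13−9)/6)² = 0.444
te_C = (2 + 4·7 + 12)/6 = 42/6 = 7; σ²_C = ((12−2)/6)² = 2.778
te_D = (5 + 4·7 + 21)/6 = 54/6 = 9; σ²_D = ((21−5)/6)² = 7.111
te_E = (9 + 4·10 + 11)/6 = 60/6 = 10; σ²_E = ((11−9)/6)² = 0.111

Forward pass:
ES_A = 0; EF_A = 11
ES_B = 0; EF_B = 11
ES_C = 11; EF_C = 11+7 = 18
ES_D = 11; EF_D = 11+9 = 20
ES_E = max(EF_A=11, EF_C=18, EF_D=20) = 20; EF_E = 20+10 = 30
Expected project duration μ = 30 days. Critical path: B → D → E.

Variance along critical path = 0.444 + 7.111 + 0.111 = 7.667; σ = √7.667 = 2.769 days.
Z = (35 − 30) / 2.769 = 1.806
P(T ≤ 35) = Φ(1.806) ≈ 0.965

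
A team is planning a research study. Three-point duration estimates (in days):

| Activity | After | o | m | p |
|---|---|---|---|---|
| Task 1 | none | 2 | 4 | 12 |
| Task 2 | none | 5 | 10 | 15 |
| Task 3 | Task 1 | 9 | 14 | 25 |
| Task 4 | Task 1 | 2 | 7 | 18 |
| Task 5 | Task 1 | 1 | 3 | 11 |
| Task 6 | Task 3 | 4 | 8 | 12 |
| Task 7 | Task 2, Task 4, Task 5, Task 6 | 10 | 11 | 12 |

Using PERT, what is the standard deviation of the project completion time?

te_Task 1 = (2 + 4·4 + 12)/6 = 30/6 = 5; σ²_Task 1 = ((12−2)/6)² = 2.778
te_Task 2 = (5 + 4·10 + 15)/6 = 60/6 = 10; σ²_Task 2 = ((15−5)/6)² = 2.778
te_Task 3 = (9 + 4·14 + 25)/6 = 90/6 = 15; σ²_Task 3 = ((25−9)/6)² = 7.111
te_Task 4 = (2 + 4·7 + 18)/6 = 48/6 = 8; σ²_Task 4 = ((18−2)/6)² = 7.111
te_Task 5 = (1 + 4·3 + 11)/6 = 24/6 = 4; σ²_Task 5 = ((11−1)/6)² = 2.778
te_Task 6 = (4 + 4·8 + 12)/6 = 48/6 = 8; σ²_Task 6 = ((12−4)/6)² = 1.778
te_Task 7 = (10 + 4·11 + 12)/6 = 66/6 = 11; σ²_Task 7 = ((12−10)/6)² = 0.111

Forward pass:
ES_Task 1 = 0; EF_Task 1 = 5
ES_Task 2 = 0; EF_Task 2 = 10
ES_Task 3 = 5; EF_Task 3 = 5+15 = 20
ES_Task 4 = 5; EF_Task 4 = 5+8 = 13
ES_Task 5 = 5; EF_Task 5 = 5+4 = 9
ES_Task 6 = 20; EF_Task 6 = 20+8 = 28
ES_Task 7 = max(EF_Task 2=10, EF_Task 4=13, EF_Task 5=9, EF_Task 6=28) = 28; EF_Task 7 = 28+11 = 39
Expected project duration μ = 39 days. Critical path: Task 1 → Task 3 → Task 6 → Task 7.

Variance along critical path = 2.778 + 7.111 + 1.778 + 0.111 = 11.778
σ = √11.778 = 3.432 days

3.43 days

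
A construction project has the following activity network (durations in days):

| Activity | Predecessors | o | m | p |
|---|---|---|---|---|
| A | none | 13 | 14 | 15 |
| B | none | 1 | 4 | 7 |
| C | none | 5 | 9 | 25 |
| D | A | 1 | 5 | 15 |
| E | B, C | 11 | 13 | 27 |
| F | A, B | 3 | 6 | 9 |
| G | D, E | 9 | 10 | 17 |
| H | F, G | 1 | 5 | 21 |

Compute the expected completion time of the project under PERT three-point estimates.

te_A = (13 + 4·14 + 15)/6 = 84/6 = 14
te_B = (1 + 4·4 + 7)/6 = 24/6 = 4
te_C = (5 + 4·9 + 25)/6 = 66/6 = 11
te_D = (1 + 4·5 + 15)/6 = 36/6 = 6
te_E = (11 + 4·13 + 27)/6 = 90/6 = 15
te_F = (3 + 4·6 + 9)/6 = 36/6 = 6
te_G = (9 + 4·10 + 17)/6 = 66/6 = 11
te_H = (1 + 4·5 + 21)/6 = 42/6 = 7

Forward pass:
ES_A = 0; EF_A = 14
ES_B = 0; EF_B = 4
ES_C = 0; EF_C = 11
ES_D = 14; EF_D = 14+6 = 20
ES_E = max(EF_B=4, EF_C=11) = 11; EF_E = 11+15 = 26
ES_F = max(EF_A=14, EF_B=4) = 14; EF_F = 14+6 = 20
ES_G = max(EF_D=20, EF_E=26) = 26; EF_G = 26+11 = 37
ES_H = max(EF_F=20, EF_G=37) = 37; EF_H = 37+7 = 44
Expected project duration μ = 44 days. Critical path: C → E → G → H.

44 days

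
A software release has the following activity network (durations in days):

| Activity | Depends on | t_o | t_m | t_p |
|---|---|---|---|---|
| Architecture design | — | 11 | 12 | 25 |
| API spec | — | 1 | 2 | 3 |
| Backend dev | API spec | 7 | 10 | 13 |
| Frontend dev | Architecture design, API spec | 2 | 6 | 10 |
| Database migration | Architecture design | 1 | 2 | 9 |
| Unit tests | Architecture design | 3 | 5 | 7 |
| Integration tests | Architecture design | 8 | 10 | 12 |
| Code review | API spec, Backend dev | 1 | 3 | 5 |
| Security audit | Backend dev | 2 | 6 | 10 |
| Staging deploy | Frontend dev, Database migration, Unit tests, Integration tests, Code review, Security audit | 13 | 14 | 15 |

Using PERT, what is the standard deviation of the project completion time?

te_Architecture design = (11 + 4·12 + 25)/6 = 84/6 = 14; σ²_Architecture design = ((25−11)/6)² = 5.444
te_API spec = (1 + 4·2 + 3)/6 = 12/6 = 2; σ²_API spec = ((3−1)/6)² = 0.111
te_Backend dev = (7 + 4·10 + 13)/6 = 60/6 = 10; σ²_Backend dev = ((13−7)/6)² = 1.000
te_Frontend dev = (2 + 4·6 + 10)/6 = 36/6 = 6; σ²_Frontend dev = ((10−2)/6)² = 1.778
te_Database migration = (1 + 4·2 + 9)/6 = 18/6 = 3; σ²_Database migration = ((9−1)/6)² = 1.778
te_Unit tests = (3 + 4·5 + 7)/6 = 30/6 = 5; σ²_Unit tests = ((7−3)/6)² = 0.444
te_Integration tests = (8 + 4·10 + 12)/6 = 60/6 = 10; σ²_Integration tests = ((12−8)/6)² = 0.444
te_Code review = (1 + 4·3 + 5)/6 = 18/6 = 3; σ²_Code review = ((5−1)/6)² = 0.444
te_Security audit = (2 + 4·6 + 10)/6 = 36/6 = 6; σ²_Security audit = ((10−2)/6)² = 1.778
te_Staging deploy = (13 + 4·14 + 15)/6 = 84/6 = 14; σ²_Staging deploy = ((15−13)/6)² = 0.111

Forward pass:
ES_Architecture design = 0; EF_Architecture design = 14
ES_API spec = 0; EF_API spec = 2
ES_Backend dev = 2; EF_Backend dev = 2+10 = 12
ES_Frontend dev = max(EF_Architecture design=14, EF_API spec=2) = 14; EF_Frontend dev = 14+6 = 20
ES_Database migration = 14; EF_Database migration = 14+3 = 17
ES_Unit tests = 14; EF_Unit tests = 14+5 = 19
ES_Integration tests = 14; EF_Integration tests = 14+10 = 24
ES_Code review = max(EF_API spec=2, EF_Backend dev=12) = 12; EF_Code review = 12+3 = 15
ES_Security audit = 12; EF_Security audit = 12+6 = 18
ES_Staging deploy = max(EF_Frontend dev=20, EF_Database migration=17, EF_Unit tests=19, EF_Integration tests=24, EF_Code review=15, EF_Security audit=18) = 24; EF_Staging deploy = 24+14 = 38
Expected project duration μ = 38 days. Critical path: Architecture design → Integration tests → Staging deploy.

Variance along critical path = 5.444 + 0.444 + 0.111 = 6.000
σ = √6.000 = 2.449 days

2.45 days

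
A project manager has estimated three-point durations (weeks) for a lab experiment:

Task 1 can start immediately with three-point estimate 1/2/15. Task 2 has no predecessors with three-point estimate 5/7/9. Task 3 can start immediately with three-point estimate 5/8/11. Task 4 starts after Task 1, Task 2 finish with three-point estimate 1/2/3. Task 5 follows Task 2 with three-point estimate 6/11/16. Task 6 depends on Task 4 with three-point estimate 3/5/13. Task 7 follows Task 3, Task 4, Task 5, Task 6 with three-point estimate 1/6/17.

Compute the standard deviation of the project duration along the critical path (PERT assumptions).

3.21 weeks

te_Task 1 = (1 + 4·2 + 15)/6 = 24/6 = 4; σ²_Task 1 = ((15−1)/6)² = 5.444
te_Task 2 = (5 + 4·7 + 9)/6 = 42/6 = 7; σ²_Task 2 = ((9−5)/6)² = 0.444
te_Task 3 = (5 + 4·8 + 11)/6 = 48/6 = 8; σ²_Task 3 = ((11−5)/6)² = 1.000
te_Task 4 = (1 + 4·2 + 3)/6 = 12/6 = 2; σ²_Task 4 = ((3−1)/6)² = 0.111
te_Task 5 = (6 + 4·11 + 16)/6 = 66/6 = 11; σ²_Task 5 = ((16−6)/6)² = 2.778
te_Task 6 = (3 + 4·5 + 13)/6 = 36/6 = 6; σ²_Task 6 = ((13−3)/6)² = 2.778
te_Task 7 = (1 + 4·6 + 17)/6 = 42/6 = 7; σ²_Task 7 = ((17−1)/6)² = 7.111

Forward pass:
ES_Task 1 = 0; EF_Task 1 = 4
ES_Task 2 = 0; EF_Task 2 = 7
ES_Task 3 = 0; EF_Task 3 = 8
ES_Task 4 = max(EF_Task 1=4, EF_Task 2=7) = 7; EF_Task 4 = 7+2 = 9
ES_Task 5 = 7; EF_Task 5 = 7+11 = 18
ES_Task 6 = 9; EF_Task 6 = 9+6 = 15
ES_Task 7 = max(EF_Task 3=8, EF_Task 4=9, EF_Task 5=18, EF_Task 6=15) = 18; EF_Task 7 = 18+7 = 25
Expected project duration μ = 25 weeks. Critical path: Task 2 → Task 5 → Task 7.

Variance along critical path = 0.444 + 2.778 + 7.111 = 10.333
σ = √10.333 = 3.215 weeks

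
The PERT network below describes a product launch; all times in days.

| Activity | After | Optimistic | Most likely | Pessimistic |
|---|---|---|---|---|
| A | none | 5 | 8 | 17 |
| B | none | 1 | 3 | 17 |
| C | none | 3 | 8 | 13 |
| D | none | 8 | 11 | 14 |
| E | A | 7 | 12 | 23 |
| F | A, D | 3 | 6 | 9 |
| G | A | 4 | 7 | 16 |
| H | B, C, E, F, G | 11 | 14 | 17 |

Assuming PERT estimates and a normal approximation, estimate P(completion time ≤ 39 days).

te_A = (5 + 4·8 + 17)/6 = 54/6 = 9; σ²_A = ((17−5)/6)² = 4.000
te_B = (1 + 4·3 + 17)/6 = 30/6 = 5; σ²_B = ((17−1)/6)² = 7.111
te_C = (3 + 4·8 + 13)/6 = 48/6 = 8; σ²_C = ((13−3)/6)² = 2.778
te_D = (8 + 4·11 + 14)/6 = 66/6 = 11; σ²_D = ((14−8)/6)² = 1.000
te_E = (7 + 4·12 + 23)/6 = 78/6 = 13; σ²_E = ((23−7)/6)² = 7.111
te_F = (3 + 4·6 + 9)/6 = 36/6 = 6; σ²_F = ((9−3)/6)² = 1.000
te_G = (4 + 4·7 + 16)/6 = 48/6 = 8; σ²_G = ((16−4)/6)² = 4.000
te_H = (11 + 4·14 + 17)/6 = 84/6 = 14; σ²_H = ((17−11)/6)² = 1.000

Forward pass:
ES_A = 0; EF_A = 9
ES_B = 0; EF_B = 5
ES_C = 0; EF_C = 8
ES_D = 0; EF_D = 11
ES_E = 9; EF_E = 9+13 = 22
ES_F = max(EF_A=9, EF_D=11) = 11; EF_F = 11+6 = 17
ES_G = 9; EF_G = 9+8 = 17
ES_H = max(EF_B=5, EF_C=8, EF_E=22, EF_F=17, EF_G=17) = 22; EF_H = 22+14 = 36
Expected project duration μ = 36 days. Critical path: A → E → H.

Variance along critical path = 4.000 + 7.111 + 1.000 = 12.111; σ = √12.111 = 3.480 days.
Z = (39 − 36) / 3.480 = 0.862
P(T ≤ 39) = Φ(0.862) ≈ 0.806

0.806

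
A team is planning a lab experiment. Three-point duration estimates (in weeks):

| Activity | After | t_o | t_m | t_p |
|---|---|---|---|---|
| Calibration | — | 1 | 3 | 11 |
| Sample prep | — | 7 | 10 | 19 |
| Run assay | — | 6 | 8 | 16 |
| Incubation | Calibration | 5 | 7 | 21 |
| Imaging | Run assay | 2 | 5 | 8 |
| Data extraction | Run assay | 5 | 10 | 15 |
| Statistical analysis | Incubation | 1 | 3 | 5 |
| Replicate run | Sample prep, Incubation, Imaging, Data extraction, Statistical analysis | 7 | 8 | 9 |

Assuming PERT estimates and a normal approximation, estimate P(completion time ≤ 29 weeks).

te_Calibration = (1 + 4·3 + 11)/6 = 24/6 = 4; σ²_Calibration = ((11−1)/6)² = 2.778
te_Sample prep = (7 + 4·10 + 19)/6 = 66/6 = 11; σ²_Sample prep = ((19−7)/6)² = 4.000
te_Run assay = (6 + 4·8 + 16)/6 = 54/6 = 9; σ²_Run assay = ((16−6)/6)² = 2.778
te_Incubation = (5 + 4·7 + 21)/6 = 54/6 = 9; σ²_Incubation = ((21−5)/6)² = 7.111
te_Imaging = (2 + 4·5 + 8)/6 = 30/6 = 5; σ²_Imaging = ((8−2)/6)² = 1.000
te_Data extraction = (5 + 4·10 + 15)/6 = 60/6 = 10; σ²_Data extraction = ((15−5)/6)² = 2.778
te_Statistical analysis = (1 + 4·3 + 5)/6 = 18/6 = 3; σ²_Statistical analysis = ((5−1)/6)² = 0.444
te_Replicate run = (7 + 4·8 + 9)/6 = 48/6 = 8; σ²_Replicate run = ((9−7)/6)² = 0.111

Forward pass:
ES_Calibration = 0; EF_Calibration = 4
ES_Sample prep = 0; EF_Sample prep = 11
ES_Run assay = 0; EF_Run assay = 9
ES_Incubation = 4; EF_Incubation = 4+9 = 13
ES_Imaging = 9; EF_Imaging = 9+5 = 14
ES_Data extraction = 9; EF_Data extraction = 9+10 = 19
ES_Statistical analysis = 13; EF_Statistical analysis = 13+3 = 16
ES_Replicate run = max(EF_Sample prep=11, EF_Incubation=13, EF_Imaging=14, EF_Data extraction=19, EF_Statistical analysis=16) = 19; EF_Replicate run = 19+8 = 27
Expected project duration μ = 27 weeks. Critical path: Run assay → Data extraction → Replicate run.

Variance along critical path = 2.778 + 2.778 + 0.111 = 5.667; σ = √5.667 = 2.380 weeks.
Z = (29 − 27) / 2.380 = 0.840
P(T ≤ 29) = Φ(0.840) ≈ 0.800

0.800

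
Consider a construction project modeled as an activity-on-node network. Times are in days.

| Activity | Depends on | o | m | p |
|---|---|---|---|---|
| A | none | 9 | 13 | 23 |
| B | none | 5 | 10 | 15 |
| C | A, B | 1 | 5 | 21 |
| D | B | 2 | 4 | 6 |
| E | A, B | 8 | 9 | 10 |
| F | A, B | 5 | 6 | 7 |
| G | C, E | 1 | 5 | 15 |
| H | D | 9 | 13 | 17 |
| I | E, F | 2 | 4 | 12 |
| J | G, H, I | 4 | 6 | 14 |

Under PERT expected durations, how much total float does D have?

te_A = (9 + 4·13 + 23)/6 = 84/6 = 14
te_B = (5 + 4·10 + 15)/6 = 60/6 = 10
te_C = (1 + 4·5 + 21)/6 = 42/6 = 7
te_D = (2 + 4·4 + 6)/6 = 24/6 = 4
te_E = (8 + 4·9 + 10)/6 = 54/6 = 9
te_F = (5 + 4·6 + 7)/6 = 36/6 = 6
te_G = (1 + 4·5 + 15)/6 = 36/6 = 6
te_H = (9 + 4·13 + 17)/6 = 78/6 = 13
te_I = (2 + 4·4 + 12)/6 = 30/6 = 5
te_J = (4 + 4·6 + 14)/6 = 42/6 = 7

Forward pass:
ES_A = 0; EF_A = 14
ES_B = 0; EF_B = 10
ES_C = max(EF_A=14, EF_B=10) = 14; EF_C = 14+7 = 21
ES_D = 10; EF_D = 10+4 = 14
ES_E = max(EF_A=14, EF_B=10) = 14; EF_E = 14+9 = 23
ES_F = max(EF_A=14, EF_B=10) = 14; EF_F = 14+6 = 20
ES_G = max(EF_C=21, EF_E=23) = 23; EF_G = 23+6 = 29
ES_H = 14; EF_H = 14+13 = 27
ES_I = max(EF_E=23, EF_F=20) = 23; EF_I = 23+5 = 28
ES_J = max(EF_G=29, EF_H=27, EF_I=28) = 29; EF_J = 29+7 = 36
Expected project duration μ = 36 days. Critical path: A → E → G → J.

Backward pass:
LF_J = 36; LS_J = 36−7 = 29
LF_I = LS_J = 29; LS_I = 29−5 = 24
LF_H = LS_J = 29; LS_H = 29−13 = 16
LF_G = LS_J = 29; LS_G = 29−6 = 23
LF_F = LS_I = 24; LS_F = 24−6 = 18
LF_E = min(LS_G=23, LS_I=24) = 23; LS_E = 23−9 = 14
LF_D = LS_H = 16; LS_D = 16−4 = 12
LF_C = LS_G = 23; LS_C = 23−7 = 16
LF_B = min(LS_C=16, LS_D=12, LS_E=14, LS_F=18) = 12; LS_B = 12−10 = 2
LF_A = min(LS_C=16, LS_E=14, LS_F=18) = 14; LS_A = 14−14 = 0
Slack_D = LS_D − ES_D = 12 − 10 = 2

2 days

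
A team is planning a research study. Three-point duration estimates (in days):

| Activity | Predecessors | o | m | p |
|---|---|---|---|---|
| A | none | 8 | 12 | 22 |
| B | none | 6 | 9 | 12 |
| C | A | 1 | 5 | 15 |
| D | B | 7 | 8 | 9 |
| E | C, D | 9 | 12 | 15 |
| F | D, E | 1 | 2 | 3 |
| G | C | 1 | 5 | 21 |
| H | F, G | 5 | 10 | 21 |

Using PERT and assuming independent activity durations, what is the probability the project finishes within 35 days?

te_A = (8 + 4·12 + 22)/6 = 78/6 = 13; σ²_A = ((22−8)/6)² = 5.444
te_B = (6 + 4·9 + 12)/6 = 54/6 = 9; σ²_B = ((12−6)/6)² = 1.000
te_C = (1 + 4·5 + 15)/6 = 36/6 = 6; σ²_C = ((15−1)/6)² = 5.444
te_D = (7 + 4·8 + 9)/6 = 48/6 = 8; σ²_D = ((9−7)/6)² = 0.111
te_E = (9 + 4·12 + 15)/6 = 72/6 = 12; σ²_E = ((15−9)/6)² = 1.000
te_F = (1 + 4·2 + 3)/6 = 12/6 = 2; σ²_F = ((3−1)/6)² = 0.111
te_G = (1 + 4·5 + 21)/6 = 42/6 = 7; σ²_G = ((21−1)/6)² = 11.111
te_H = (5 + 4·10 + 21)/6 = 66/6 = 11; σ²_H = ((21−5)/6)² = 7.111

Forward pass:
ES_A = 0; EF_A = 13
ES_B = 0; EF_B = 9
ES_C = 13; EF_C = 13+6 = 19
ES_D = 9; EF_D = 9+8 = 17
ES_E = max(EF_C=19, EF_D=17) = 19; EF_E = 19+12 = 31
ES_F = max(EF_D=17, EF_E=31) = 31; EF_F = 31+2 = 33
ES_G = 19; EF_G = 19+7 = 26
ES_H = max(EF_F=33, EF_G=26) = 33; EF_H = 33+11 = 44
Expected project duration μ = 44 days. Critical path: A → C → E → F → H.

Variance along critical path = 5.444 + 5.444 + 1.000 + 0.111 + 7.111 = 19.111; σ = √19.111 = 4.372 days.
Z = (35 − 44) / 4.372 = -2.059
P(T ≤ 35) = Φ(-2.059) ≈ 0.020

0.020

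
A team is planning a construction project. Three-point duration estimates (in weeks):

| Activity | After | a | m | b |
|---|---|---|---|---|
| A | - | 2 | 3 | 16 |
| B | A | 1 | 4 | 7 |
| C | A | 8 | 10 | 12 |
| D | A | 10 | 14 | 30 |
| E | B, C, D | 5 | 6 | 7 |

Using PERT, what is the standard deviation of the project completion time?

te_A = (2 + 4·3 + 16)/6 = 30/6 = 5; σ²_A = ((16−2)/6)² = 5.444
te_B = (1 + 4·4 + 7)/6 = 24/6 = 4; σ²_B = ((7−1)/6)² = 1.000
te_C = (8 + 4·10 + 12)/6 = 60/6 = 10; σ²_C = ((12−8)/6)² = 0.444
te_D = (10 + 4·14 + 30)/6 = 96/6 = 16; σ²_D = ((30−10)/6)² = 11.111
te_E = (5 + 4·6 + 7)/6 = 36/6 = 6; σ²_E = ((7−5)/6)² = 0.111

Forward pass:
ES_A = 0; EF_A = 5
ES_B = 5; EF_B = 5+4 = 9
ES_C = 5; EF_C = 5+10 = 15
ES_D = 5; EF_D = 5+16 = 21
ES_E = max(EF_B=9, EF_C=15, EF_D=21) = 21; EF_E = 21+6 = 27
Expected project duration μ = 27 weeks. Critical path: A → D → E.

Variance along critical path = 5.444 + 11.111 + 0.111 = 16.667
σ = √16.667 = 4.082 weeks

4.08 weeks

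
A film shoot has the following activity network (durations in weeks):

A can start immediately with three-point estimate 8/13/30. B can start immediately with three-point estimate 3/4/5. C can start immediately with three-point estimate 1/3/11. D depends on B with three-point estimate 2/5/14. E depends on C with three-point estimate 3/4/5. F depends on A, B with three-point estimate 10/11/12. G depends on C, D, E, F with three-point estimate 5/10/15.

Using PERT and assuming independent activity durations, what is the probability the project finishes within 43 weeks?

te_A = (8 + 4·13 + 30)/6 = 90/6 = 15; σ²_A = ((30−8)/6)² = 13.444
te_B = (3 + 4·4 + 5)/6 = 24/6 = 4; σ²_B = ((5−3)/6)² = 0.111
te_C = (1 + 4·3 + 11)/6 = 24/6 = 4; σ²_C = ((11−1)/6)² = 2.778
te_D = (2 + 4·5 + 14)/6 = 36/6 = 6; σ²_D = ((14−2)/6)² = 4.000
te_E = (3 + 4·4 + 5)/6 = 24/6 = 4; σ²_E = ((5−3)/6)² = 0.111
te_F = (10 + 4·11 + 12)/6 = 66/6 = 11; σ²_F = ((12−10)/6)² = 0.111
te_G = (5 + 4·10 + 15)/6 = 60/6 = 10; σ²_G = ((15−5)/6)² = 2.778

Forward pass:
ES_A = 0; EF_A = 15
ES_B = 0; EF_B = 4
ES_C = 0; EF_C = 4
ES_D = 4; EF_D = 4+6 = 10
ES_E = 4; EF_E = 4+4 = 8
ES_F = max(EF_A=15, EF_B=4) = 15; EF_F = 15+11 = 26
ES_G = max(EF_C=4, EF_D=10, EF_E=8, EF_F=26) = 26; EF_G = 26+10 = 36
Expected project duration μ = 36 weeks. Critical path: A → F → G.

Variance along critical path = 13.444 + 0.111 + 2.778 = 16.333; σ = √16.333 = 4.041 weeks.
Z = (43 − 36) / 4.041 = 1.732
P(T ≤ 43) = Φ(1.732) ≈ 0.958

0.958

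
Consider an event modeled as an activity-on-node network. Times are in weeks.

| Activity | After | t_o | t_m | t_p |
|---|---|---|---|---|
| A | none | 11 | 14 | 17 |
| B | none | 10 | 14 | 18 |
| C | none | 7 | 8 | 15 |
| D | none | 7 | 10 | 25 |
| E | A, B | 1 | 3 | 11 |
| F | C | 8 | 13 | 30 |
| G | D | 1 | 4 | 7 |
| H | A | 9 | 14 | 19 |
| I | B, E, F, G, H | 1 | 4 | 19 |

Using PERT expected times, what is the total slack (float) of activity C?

4 weeks

te_A = (11 + 4·14 + 17)/6 = 84/6 = 14
te_B = (10 + 4·14 + 18)/6 = 84/6 = 14
te_C = (7 + 4·8 + 15)/6 = 54/6 = 9
te_D = (7 + 4·10 + 25)/6 = 72/6 = 12
te_E = (1 + 4·3 + 11)/6 = 24/6 = 4
te_F = (8 + 4·13 + 30)/6 = 90/6 = 15
te_G = (1 + 4·4 + 7)/6 = 24/6 = 4
te_H = (9 + 4·14 + 19)/6 = 84/6 = 14
te_I = (1 + 4·4 + 19)/6 = 36/6 = 6

Forward pass:
ES_A = 0; EF_A = 14
ES_B = 0; EF_B = 14
ES_C = 0; EF_C = 9
ES_D = 0; EF_D = 12
ES_E = max(EF_A=14, EF_B=14) = 14; EF_E = 14+4 = 18
ES_F = 9; EF_F = 9+15 = 24
ES_G = 12; EF_G = 12+4 = 16
ES_H = 14; EF_H = 14+14 = 28
ES_I = max(EF_B=14, EF_E=18, EF_F=24, EF_G=16, EF_H=28) = 28; EF_I = 28+6 = 34
Expected project duration μ = 34 weeks. Critical path: A → H → I.

Backward pass:
LF_I = 34; LS_I = 34−6 = 28
LF_H = LS_I = 28; LS_H = 28−14 = 14
LF_G = LS_I = 28; LS_G = 28−4 = 24
LF_F = LS_I = 28; LS_F = 28−15 = 13
LF_E = LS_I = 28; LS_E = 28−4 = 24
LF_D = LS_G = 24; LS_D = 24−12 = 12
LF_C = LS_F = 13; LS_C = 13−9 = 4
LF_B = min(LS_E=24, LS_I=28) = 24; LS_B = 24−14 = 10
LF_A = min(LS_E=24, LS_H=14) = 14; LS_A = 14−14 = 0
Slack_C = LS_C − ES_C = 4 − 0 = 4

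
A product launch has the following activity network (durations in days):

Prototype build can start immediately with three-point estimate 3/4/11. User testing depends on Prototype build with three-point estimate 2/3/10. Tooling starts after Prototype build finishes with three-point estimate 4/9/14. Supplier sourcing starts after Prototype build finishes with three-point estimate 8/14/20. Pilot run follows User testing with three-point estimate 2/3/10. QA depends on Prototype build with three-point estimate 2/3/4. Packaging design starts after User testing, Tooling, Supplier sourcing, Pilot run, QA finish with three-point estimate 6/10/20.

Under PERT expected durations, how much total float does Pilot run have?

te_Prototype build = (3 + 4·4 + 11)/6 = 30/6 = 5
te_User testing = (2 + 4·3 + 10)/6 = 24/6 = 4
te_Tooling = (4 + 4·9 + 14)/6 = 54/6 = 9
te_Supplier sourcing = (8 + 4·14 + 20)/6 = 84/6 = 14
te_Pilot run = (2 + 4·3 + 10)/6 = 24/6 = 4
te_QA = (2 + 4·3 + 4)/6 = 18/6 = 3
te_Packaging design = (6 + 4·10 + 20)/6 = 66/6 = 11

Forward pass:
ES_Prototype build = 0; EF_Prototype build = 5
ES_User testing = 5; EF_User testing = 5+4 = 9
ES_Tooling = 5; EF_Tooling = 5+9 = 14
ES_Supplier sourcing = 5; EF_Supplier sourcing = 5+14 = 19
ES_Pilot run = 9; EF_Pilot run = 9+4 = 13
ES_QA = 5; EF_QA = 5+3 = 8
ES_Packaging design = max(EF_User testing=9, EF_Tooling=14, EF_Supplier sourcing=19, EF_Pilot run=13, EF_QA=8) = 19; EF_Packaging design = 19+11 = 30
Expected project duration μ = 30 days. Critical path: Prototype build → Supplier sourcing → Packaging design.

Backward pass:
LF_Packaging design = 30; LS_Packaging design = 30−11 = 19
LF_QA = LS_Packaging design = 19; LS_QA = 19−3 = 16
LF_Pilot run = LS_Packaging design = 19; LS_Pilot run = 19−4 = 15
LF_Supplier sourcing = LS_Packaging design = 19; LS_Supplier sourcing = 19−14 = 5
LF_Tooling = LS_Packaging design = 19; LS_Tooling = 19−9 = 10
LF_User testing = min(LS_Pilot run=15, LS_Packaging design=19) = 15; LS_User testing = 15−4 = 11
LF_Prototype build = min(LS_User testing=11, LS_Tooling=10, LS_Supplier sourcing=5, LS_QA=16) = 5; LS_Prototype build = 5−5 = 0
Slack_Pilot run = LS_Pilot run − ES_Pilot run = 15 − 9 = 6

6 days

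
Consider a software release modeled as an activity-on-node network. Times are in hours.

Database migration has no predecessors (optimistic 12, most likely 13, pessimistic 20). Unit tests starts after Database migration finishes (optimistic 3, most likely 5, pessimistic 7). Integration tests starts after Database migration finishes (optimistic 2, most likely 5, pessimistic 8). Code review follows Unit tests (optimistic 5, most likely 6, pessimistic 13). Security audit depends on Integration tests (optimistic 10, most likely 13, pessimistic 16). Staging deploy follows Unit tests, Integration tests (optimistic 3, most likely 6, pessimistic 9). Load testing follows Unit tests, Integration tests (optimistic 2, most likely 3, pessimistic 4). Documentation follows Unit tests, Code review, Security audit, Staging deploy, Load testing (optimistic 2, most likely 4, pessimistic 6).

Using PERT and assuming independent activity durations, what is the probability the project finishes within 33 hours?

0.072

te_Database migration = (12 + 4·13 + 20)/6 = 84/6 = 14; σ²_Database migration = ((20−12)/6)² = 1.778
te_Unit tests = (3 + 4·5 + 7)/6 = 30/6 = 5; σ²_Unit tests = ((7−3)/6)² = 0.444
te_Integration tests = (2 + 4·5 + 8)/6 = 30/6 = 5; σ²_Integration tests = ((8−2)/6)² = 1.000
te_Code review = (5 + 4·6 + 13)/6 = 42/6 = 7; σ²_Code review = ((13−5)/6)² = 1.778
te_Security audit = (10 + 4·13 + 16)/6 = 78/6 = 13; σ²_Security audit = ((16−10)/6)² = 1.000
te_Staging deploy = (3 + 4·6 + 9)/6 = 36/6 = 6; σ²_Staging deploy = ((9−3)/6)² = 1.000
te_Load testing = (2 + 4·3 + 4)/6 = 18/6 = 3; σ²_Load testing = ((4−2)/6)² = 0.111
te_Documentation = (2 + 4·4 + 6)/6 = 24/6 = 4; σ²_Documentation = ((6−2)/6)² = 0.444

Forward pass:
ES_Database migration = 0; EF_Database migration = 14
ES_Unit tests = 14; EF_Unit tests = 14+5 = 19
ES_Integration tests = 14; EF_Integration tests = 14+5 = 19
ES_Code review = 19; EF_Code review = 19+7 = 26
ES_Security audit = 19; EF_Security audit = 19+13 = 32
ES_Staging deploy = max(EF_Unit tests=19, EF_Integration tests=19) = 19; EF_Staging deploy = 19+6 = 25
ES_Load testing = max(EF_Unit tests=19, EF_Integration tests=19) = 19; EF_Load testing = 19+3 = 22
ES_Documentation = max(EF_Unit tests=19, EF_Code review=26, EF_Security audit=32, EF_Staging deploy=25, EF_Load testing=22) = 32; EF_Documentation = 32+4 = 36
Expected project duration μ = 36 hours. Critical path: Database migration → Integration tests → Security audit → Documentation.

Variance along critical path = 1.778 + 1.000 + 1.000 + 0.444 = 4.222; σ = √4.222 = 2.055 hours.
Z = (33 − 36) / 2.055 = -1.460
P(T ≤ 33) = Φ(-1.460) ≈ 0.072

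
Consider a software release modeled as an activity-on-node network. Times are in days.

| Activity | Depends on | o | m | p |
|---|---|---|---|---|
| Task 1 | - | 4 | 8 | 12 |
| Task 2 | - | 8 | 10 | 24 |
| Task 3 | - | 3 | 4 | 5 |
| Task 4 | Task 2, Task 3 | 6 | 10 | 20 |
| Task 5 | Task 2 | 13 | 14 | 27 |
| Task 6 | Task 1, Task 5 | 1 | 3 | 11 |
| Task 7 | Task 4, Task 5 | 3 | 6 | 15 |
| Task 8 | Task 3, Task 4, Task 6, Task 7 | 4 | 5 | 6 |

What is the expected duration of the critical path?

40 days

te_Task 1 = (4 + 4·8 + 12)/6 = 48/6 = 8
te_Task 2 = (8 + 4·10 + 24)/6 = 72/6 = 12
te_Task 3 = (3 + 4·4 + 5)/6 = 24/6 = 4
te_Task 4 = (6 + 4·10 + 20)/6 = 66/6 = 11
te_Task 5 = (13 + 4·14 + 27)/6 = 96/6 = 16
te_Task 6 = (1 + 4·3 + 11)/6 = 24/6 = 4
te_Task 7 = (3 + 4·6 + 15)/6 = 42/6 = 7
te_Task 8 = (4 + 4·5 + 6)/6 = 30/6 = 5

Forward pass:
ES_Task 1 = 0; EF_Task 1 = 8
ES_Task 2 = 0; EF_Task 2 = 12
ES_Task 3 = 0; EF_Task 3 = 4
ES_Task 4 = max(EF_Task 2=12, EF_Task 3=4) = 12; EF_Task 4 = 12+11 = 23
ES_Task 5 = 12; EF_Task 5 = 12+16 = 28
ES_Task 6 = max(EF_Task 1=8, EF_Task 5=28) = 28; EF_Task 6 = 28+4 = 32
ES_Task 7 = max(EF_Task 4=23, EF_Task 5=28) = 28; EF_Task 7 = 28+7 = 35
ES_Task 8 = max(EF_Task 3=4, EF_Task 4=23, EF_Task 6=32, EF_Task 7=35) = 35; EF_Task 8 = 35+5 = 40
Expected project duration μ = 40 days. Critical path: Task 2 → Task 5 → Task 7 → Task 8.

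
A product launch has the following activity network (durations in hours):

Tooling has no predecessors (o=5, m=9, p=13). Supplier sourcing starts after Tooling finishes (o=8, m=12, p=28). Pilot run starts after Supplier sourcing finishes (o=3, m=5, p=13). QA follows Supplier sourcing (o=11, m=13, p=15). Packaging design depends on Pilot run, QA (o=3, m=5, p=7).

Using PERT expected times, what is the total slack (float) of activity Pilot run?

7 hours

te_Tooling = (5 + 4·9 + 13)/6 = 54/6 = 9
te_Supplier sourcing = (8 + 4·12 + 28)/6 = 84/6 = 14
te_Pilot run = (3 + 4·5 + 13)/6 = 36/6 = 6
te_QA = (11 + 4·13 + 15)/6 = 78/6 = 13
te_Packaging design = (3 + 4·5 + 7)/6 = 30/6 = 5

Forward pass:
ES_Tooling = 0; EF_Tooling = 9
ES_Supplier sourcing = 9; EF_Supplier sourcing = 9+14 = 23
ES_Pilot run = 23; EF_Pilot run = 23+6 = 29
ES_QA = 23; EF_QA = 23+13 = 36
ES_Packaging design = max(EF_Pilot run=29, EF_QA=36) = 36; EF_Packaging design = 36+5 = 41
Expected project duration μ = 41 hours. Critical path: Tooling → Supplier sourcing → QA → Packaging design.

Backward pass:
LF_Packaging design = 41; LS_Packaging design = 41−5 = 36
LF_QA = LS_Packaging design = 36; LS_QA = 36−13 = 23
LF_Pilot run = LS_Packaging design = 36; LS_Pilot run = 36−6 = 30
LF_Supplier sourcing = min(LS_Pilot run=30, LS_QA=23) = 23; LS_Supplier sourcing = 23−14 = 9
LF_Tooling = LS_Supplier sourcing = 9; LS_Tooling = 9−9 = 0
Slack_Pilot run = LS_Pilot run − ES_Pilot run = 30 − 23 = 7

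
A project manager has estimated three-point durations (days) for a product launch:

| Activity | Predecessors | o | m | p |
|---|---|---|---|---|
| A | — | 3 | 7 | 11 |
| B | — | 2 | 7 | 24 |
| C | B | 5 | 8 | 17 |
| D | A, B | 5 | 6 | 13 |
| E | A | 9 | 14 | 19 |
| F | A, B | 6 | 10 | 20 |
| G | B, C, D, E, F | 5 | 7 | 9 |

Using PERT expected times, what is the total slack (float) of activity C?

3 days

te_A = (3 + 4·7 + 11)/6 = 42/6 = 7
te_B = (2 + 4·7 + 24)/6 = 54/6 = 9
te_C = (5 + 4·8 + 17)/6 = 54/6 = 9
te_D = (5 + 4·6 + 13)/6 = 42/6 = 7
te_E = (9 + 4·14 + 19)/6 = 84/6 = 14
te_F = (6 + 4·10 + 20)/6 = 66/6 = 11
te_G = (5 + 4·7 + 9)/6 = 42/6 = 7

Forward pass:
ES_A = 0; EF_A = 7
ES_B = 0; EF_B = 9
ES_C = 9; EF_C = 9+9 = 18
ES_D = max(EF_A=7, EF_B=9) = 9; EF_D = 9+7 = 16
ES_E = 7; EF_E = 7+14 = 21
ES_F = max(EF_A=7, EF_B=9) = 9; EF_F = 9+11 = 20
ES_G = max(EF_B=9, EF_C=18, EF_D=16, EF_E=21, EF_F=20) = 21; EF_G = 21+7 = 28
Expected project duration μ = 28 days. Critical path: A → E → G.

Backward pass:
LF_G = 28; LS_G = 28−7 = 21
LF_F = LS_G = 21; LS_F = 21−11 = 10
LF_E = LS_G = 21; LS_E = 21−14 = 7
LF_D = LS_G = 21; LS_D = 21−7 = 14
LF_C = LS_G = 21; LS_C = 21−9 = 12
LF_B = min(LS_C=12, LS_D=14, LS_F=10, LS_G=21) = 10; LS_B = 10−9 = 1
LF_A = min(LS_D=14, LS_E=7, LS_F=10) = 7; LS_A = 7−7 = 0
Slack_C = LS_C − ES_C = 12 − 9 = 3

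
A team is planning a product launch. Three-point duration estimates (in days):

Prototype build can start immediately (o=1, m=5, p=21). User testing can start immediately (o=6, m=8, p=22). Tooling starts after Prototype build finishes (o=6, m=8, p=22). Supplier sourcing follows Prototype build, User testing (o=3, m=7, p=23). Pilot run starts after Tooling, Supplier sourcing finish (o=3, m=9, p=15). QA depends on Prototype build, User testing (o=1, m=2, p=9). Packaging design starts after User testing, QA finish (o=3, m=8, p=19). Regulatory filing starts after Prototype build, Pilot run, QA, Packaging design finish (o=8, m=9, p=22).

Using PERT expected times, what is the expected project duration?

te_Prototype build = (1 + 4·5 + 21)/6 = 42/6 = 7
te_User testing = (6 + 4·8 + 22)/6 = 60/6 = 10
te_Tooling = (6 + 4·8 + 22)/6 = 60/6 = 10
te_Supplier sourcing = (3 + 4·7 + 23)/6 = 54/6 = 9
te_Pilot run = (3 + 4·9 + 15)/6 = 54/6 = 9
te_QA = (1 + 4·2 + 9)/6 = 18/6 = 3
te_Packaging design = (3 + 4·8 + 19)/6 = 54/6 = 9
te_Regulatory filing = (8 + 4·9 + 22)/6 = 66/6 = 11

Forward pass:
ES_Prototype build = 0; EF_Prototype build = 7
ES_User testing = 0; EF_User testing = 10
ES_Tooling = 7; EF_Tooling = 7+10 = 17
ES_Supplier sourcing = max(EF_Prototype build=7, EF_User testing=10) = 10; EF_Supplier sourcing = 10+9 = 19
ES_Pilot run = max(EF_Tooling=17, EF_Supplier sourcing=19) = 19; EF_Pilot run = 19+9 = 28
ES_QA = max(EF_Prototype build=7, EF_User testing=10) = 10; EF_QA = 10+3 = 13
ES_Packaging design = max(EF_User testing=10, EF_QA=13) = 13; EF_Packaging design = 13+9 = 22
ES_Regulatory filing = max(EF_Prototype build=7, EF_Pilot run=28, EF_QA=13, EF_Packaging design=22) = 28; EF_Regulatory filing = 28+11 = 39
Expected project duration μ = 39 days. Critical path: User testing → Supplier sourcing → Pilot run → Regulatory filing.

39 days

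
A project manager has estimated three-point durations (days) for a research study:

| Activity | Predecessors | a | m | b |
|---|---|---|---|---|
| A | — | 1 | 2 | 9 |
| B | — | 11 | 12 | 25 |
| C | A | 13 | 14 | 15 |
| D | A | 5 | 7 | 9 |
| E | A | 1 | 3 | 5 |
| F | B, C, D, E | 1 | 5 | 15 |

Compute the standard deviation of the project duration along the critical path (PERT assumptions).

te_A = (1 + 4·2 + 9)/6 = 18/6 = 3; σ²_A = ((9−1)/6)² = 1.778
te_B = (11 + 4·12 + 25)/6 = 84/6 = 14; σ²_B = ((25−11)/6)² = 5.444
te_C = (13 + 4·14 + 15)/6 = 84/6 = 14; σ²_C = ((15−13)/6)² = 0.111
te_D = (5 + 4·7 + 9)/6 = 42/6 = 7; σ²_D = ((9−5)/6)² = 0.444
te_E = (1 + 4·3 + 5)/6 = 18/6 = 3; σ²_E = ((5−1)/6)² = 0.444
te_F = (1 + 4·5 + 15)/6 = 36/6 = 6; σ²_F = ((15−1)/6)² = 5.444

Forward pass:
ES_A = 0; EF_A = 3
ES_B = 0; EF_B = 14
ES_C = 3; EF_C = 3+14 = 17
ES_D = 3; EF_D = 3+7 = 10
ES_E = 3; EF_E = 3+3 = 6
ES_F = max(EF_B=14, EF_C=17, EF_D=10, EF_E=6) = 17; EF_F = 17+6 = 23
Expected project duration μ = 23 days. Critical path: A → C → F.

Variance along critical path = 1.778 + 0.111 + 5.444 = 7.333
σ = √7.333 = 2.708 days

2.71 days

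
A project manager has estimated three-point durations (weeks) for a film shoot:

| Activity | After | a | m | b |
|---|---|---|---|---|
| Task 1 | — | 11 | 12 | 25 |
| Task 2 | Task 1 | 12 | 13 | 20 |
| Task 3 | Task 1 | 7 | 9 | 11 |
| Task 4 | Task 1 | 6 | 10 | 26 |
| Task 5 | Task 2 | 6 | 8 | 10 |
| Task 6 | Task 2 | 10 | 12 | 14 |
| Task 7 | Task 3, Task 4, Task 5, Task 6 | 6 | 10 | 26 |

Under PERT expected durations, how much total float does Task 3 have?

te_Task 1 = (11 + 4·12 + 25)/6 = 84/6 = 14
te_Task 2 = (12 + 4·13 + 20)/6 = 84/6 = 14
te_Task 3 = (7 + 4·9 + 11)/6 = 54/6 = 9
te_Task 4 = (6 + 4·10 + 26)/6 = 72/6 = 12
te_Task 5 = (6 + 4·8 + 10)/6 = 48/6 = 8
te_Task 6 = (10 + 4·12 + 14)/6 = 72/6 = 12
te_Task 7 = (6 + 4·10 + 26)/6 = 72/6 = 12

Forward pass:
ES_Task 1 = 0; EF_Task 1 = 14
ES_Task 2 = 14; EF_Task 2 = 14+14 = 28
ES_Task 3 = 14; EF_Task 3 = 14+9 = 23
ES_Task 4 = 14; EF_Task 4 = 14+12 = 26
ES_Task 5 = 28; EF_Task 5 = 28+8 = 36
ES_Task 6 = 28; EF_Task 6 = 28+12 = 40
ES_Task 7 = max(EF_Task 3=23, EF_Task 4=26, EF_Task 5=36, EF_Task 6=40) = 40; EF_Task 7 = 40+12 = 52
Expected project duration μ = 52 weeks. Critical path: Task 1 → Task 2 → Task 6 → Task 7.

Backward pass:
LF_Task 7 = 52; LS_Task 7 = 52−12 = 40
LF_Task 6 = LS_Task 7 = 40; LS_Task 6 = 40−12 = 28
LF_Task 5 = LS_Task 7 = 40; LS_Task 5 = 40−8 = 32
LF_Task 4 = LS_Task 7 = 40; LS_Task 4 = 40−12 = 28
LF_Task 3 = LS_Task 7 = 40; LS_Task 3 = 40−9 = 31
LF_Task 2 = min(LS_Task 5=32, LS_Task 6=28) = 28; LS_Task 2 = 28−14 = 14
LF_Task 1 = min(LS_Task 2=14, LS_Task 3=31, LS_Task 4=28) = 14; LS_Task 1 = 14−14 = 0
Slack_Task 3 = LS_Task 3 − ES_Task 3 = 31 − 14 = 17

17 weeks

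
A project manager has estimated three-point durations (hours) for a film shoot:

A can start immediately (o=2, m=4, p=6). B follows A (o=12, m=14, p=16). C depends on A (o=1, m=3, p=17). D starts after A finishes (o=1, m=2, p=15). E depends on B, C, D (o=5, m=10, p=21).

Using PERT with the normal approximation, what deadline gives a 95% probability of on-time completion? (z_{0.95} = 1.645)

te_A = (2 + 4·4 + 6)/6 = 24/6 = 4; σ²_A = ((6−2)/6)² = 0.444
te_B = (12 + 4·14 + 16)/6 = 84/6 = 14; σ²_B = ((16−12)/6)² = 0.444
te_C = (1 + 4·3 + 17)/6 = 30/6 = 5; σ²_C = ((17−1)/6)² = 7.111
te_D = (1 + 4·2 + 15)/6 = 24/6 = 4; σ²_D = ((15−1)/6)² = 5.444
te_E = (5 + 4·10 + 21)/6 = 66/6 = 11; σ²_E = ((21−5)/6)² = 7.111

Forward pass:
ES_A = 0; EF_A = 4
ES_B = 4; EF_B = 4+14 = 18
ES_C = 4; EF_C = 4+5 = 9
ES_D = 4; EF_D = 4+4 = 8
ES_E = max(EF_B=18, EF_C=9, EF_D=8) = 18; EF_E = 18+11 = 29
Expected project duration μ = 29 hours. Critical path: A → B → E.

Variance along critical path = 0.444 + 0.444 + 7.111 = 8.000; σ = 2.828 hours.
D = μ + z·σ = 29 + 1.645·2.828 = 33.7 hours

33.7 hours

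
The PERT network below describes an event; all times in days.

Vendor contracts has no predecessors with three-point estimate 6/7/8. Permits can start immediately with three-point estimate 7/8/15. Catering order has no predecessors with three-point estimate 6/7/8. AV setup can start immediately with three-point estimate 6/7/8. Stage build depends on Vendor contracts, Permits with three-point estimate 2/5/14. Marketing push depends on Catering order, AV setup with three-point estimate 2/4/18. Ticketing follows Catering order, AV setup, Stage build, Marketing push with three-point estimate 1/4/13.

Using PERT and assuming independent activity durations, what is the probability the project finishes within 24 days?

te_Vendor contracts = (6 + 4·7 + 8)/6 = 42/6 = 7; σ²_Vendor contracts = ((8−6)/6)² = 0.111
te_Permits = (7 + 4·8 + 15)/6 = 54/6 = 9; σ²_Permits = ((15−7)/6)² = 1.778
te_Catering order = (6 + 4·7 + 8)/6 = 42/6 = 7; σ²_Catering order = ((8−6)/6)² = 0.111
te_AV setup = (6 + 4·7 + 8)/6 = 42/6 = 7; σ²_AV setup = ((8−6)/6)² = 0.111
te_Stage build = (2 + 4·5 + 14)/6 = 36/6 = 6; σ²_Stage build = ((14−2)/6)² = 4.000
te_Marketing push = (2 + 4·4 + 18)/6 = 36/6 = 6; σ²_Marketing push = ((18−2)/6)² = 7.111
te_Ticketing = (1 + 4·4 + 13)/6 = 30/6 = 5; σ²_Ticketing = ((13−1)/6)² = 4.000

Forward pass:
ES_Vendor contracts = 0; EF_Vendor contracts = 7
ES_Permits = 0; EF_Permits = 9
ES_Catering order = 0; EF_Catering order = 7
ES_AV setup = 0; EF_AV setup = 7
ES_Stage build = max(EF_Vendor contracts=7, EF_Permits=9) = 9; EF_Stage build = 9+6 = 15
ES_Marketing push = max(EF_Catering order=7, EF_AV setup=7) = 7; EF_Marketing push = 7+6 = 13
ES_Ticketing = max(EF_Catering order=7, EF_AV setup=7, EF_Stage build=15, EF_Marketing push=13) = 15; EF_Ticketing = 15+5 = 20
Expected project duration μ = 20 days. Critical path: Permits → Stage build → Ticketing.

Variance along critical path = 1.778 + 4.000 + 4.000 = 9.778; σ = √9.778 = 3.127 days.
Z = (24 − 20) / 3.127 = 1.279
P(T ≤ 24) = Φ(1.279) ≈ 0.900

0.900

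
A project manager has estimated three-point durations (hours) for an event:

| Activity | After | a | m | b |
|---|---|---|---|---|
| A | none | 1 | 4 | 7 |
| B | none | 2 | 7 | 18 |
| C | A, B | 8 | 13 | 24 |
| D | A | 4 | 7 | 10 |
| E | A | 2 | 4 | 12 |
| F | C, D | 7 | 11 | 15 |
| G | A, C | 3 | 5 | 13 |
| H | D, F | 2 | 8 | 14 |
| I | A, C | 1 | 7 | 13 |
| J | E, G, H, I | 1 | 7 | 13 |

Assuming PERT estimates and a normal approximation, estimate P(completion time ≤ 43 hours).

0.154

te_A = (1 + 4·4 + 7)/6 = 24/6 = 4; σ²_A = ((7−1)/6)² = 1.000
te_B = (2 + 4·7 + 18)/6 = 48/6 = 8; σ²_B = ((18−2)/6)² = 7.111
te_C = (8 + 4·13 + 24)/6 = 84/6 = 14; σ²_C = ((24−8)/6)² = 7.111
te_D = (4 + 4·7 + 10)/6 = 42/6 = 7; σ²_D = ((10−4)/6)² = 1.000
te_E = (2 + 4·4 + 12)/6 = 30/6 = 5; σ²_E = ((12−2)/6)² = 2.778
te_F = (7 + 4·11 + 15)/6 = 66/6 = 11; σ²_F = ((15−7)/6)² = 1.778
te_G = (3 + 4·5 + 13)/6 = 36/6 = 6; σ²_G = ((13−3)/6)² = 2.778
te_H = (2 + 4·8 + 14)/6 = 48/6 = 8; σ²_H = ((14−2)/6)² = 4.000
te_I = (1 + 4·7 + 13)/6 = 42/6 = 7; σ²_I = ((13−1)/6)² = 4.000
te_J = (1 + 4·7 + 13)/6 = 42/6 = 7; σ²_J = ((13−1)/6)² = 4.000

Forward pass:
ES_A = 0; EF_A = 4
ES_B = 0; EF_B = 8
ES_C = max(EF_A=4, EF_B=8) = 8; EF_C = 8+14 = 22
ES_D = 4; EF_D = 4+7 = 11
ES_E = 4; EF_E = 4+5 = 9
ES_F = max(EF_C=22, EF_D=11) = 22; EF_F = 22+11 = 33
ES_G = max(EF_A=4, EF_C=22) = 22; EF_G = 22+6 = 28
ES_H = max(EF_D=11, EF_F=33) = 33; EF_H = 33+8 = 41
ES_I = max(EF_A=4, EF_C=22) = 22; EF_I = 22+7 = 29
ES_J = max(EF_E=9, EF_G=28, EF_H=41, EF_I=29) = 41; EF_J = 41+7 = 48
Expected project duration μ = 48 hours. Critical path: B → C → F → H → J.

Variance along critical path = 7.111 + 7.111 + 1.778 + 4.000 + 4.000 = 24.000; σ = √24.000 = 4.899 hours.
Z = (43 − 48) / 4.899 = -1.021
P(T ≤ 43) = Φ(-1.021) ≈ 0.154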